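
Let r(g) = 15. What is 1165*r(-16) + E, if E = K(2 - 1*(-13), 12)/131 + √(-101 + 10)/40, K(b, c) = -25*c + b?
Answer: 2288940/131 + I*√91/40 ≈ 17473.0 + 0.23848*I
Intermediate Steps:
K(b, c) = b - 25*c
E = -285/131 + I*√91/40 (E = ((2 - 1*(-13)) - 25*12)/131 + √(-101 + 10)/40 = ((2 + 13) - 300)*(1/131) + √(-91)*(1/40) = (15 - 300)*(1/131) + (I*√91)*(1/40) = -285*1/131 + I*√91/40 = -285/131 + I*√91/40 ≈ -2.1756 + 0.23848*I)
1165*r(-16) + E = 1165*15 + (-285/131 + I*√91/40) = 17475 + (-285/131 + I*√91/40) = 2288940/131 + I*√91/40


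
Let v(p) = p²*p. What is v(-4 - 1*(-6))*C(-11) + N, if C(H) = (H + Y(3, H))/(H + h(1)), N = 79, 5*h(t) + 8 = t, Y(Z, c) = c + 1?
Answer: 2869/31 ≈ 92.548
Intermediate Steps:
Y(Z, c) = 1 + c
h(t) = -8/5 + t/5
v(p) = p³
C(H) = (1 + 2*H)/(-7/5 + H) (C(H) = (H + (1 + H))/(H + (-8/5 + (⅕)*1)) = (1 + 2*H)/(H + (-8/5 + ⅕)) = (1 + 2*H)/(H - 7/5) = (1 + 2*H)/(-7/5 + H))
v(-4 - 1*(-6))*C(-11) + N = (-4 - 1*(-6))³*(5*(1 + 2*(-11))/(-7 + 5*(-11))) + 79 = (-4 + 6)³*(5*(1 - 22)/(-7 - 55)) + 79 = 2³*(5*(-21)/(-62)) + 79 = 8*(5*(-1/62)*(-21)) + 79 = 8*(105/62) + 79 = 420/31 + 79 = 2869/31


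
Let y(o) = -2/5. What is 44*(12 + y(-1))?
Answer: 2552/5 ≈ 510.40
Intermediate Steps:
y(o) = -⅖ (y(o) = -2*⅕ = -⅖)
44*(12 + y(-1)) = 44*(12 - ⅖) = 44*(58/5) = 2552/5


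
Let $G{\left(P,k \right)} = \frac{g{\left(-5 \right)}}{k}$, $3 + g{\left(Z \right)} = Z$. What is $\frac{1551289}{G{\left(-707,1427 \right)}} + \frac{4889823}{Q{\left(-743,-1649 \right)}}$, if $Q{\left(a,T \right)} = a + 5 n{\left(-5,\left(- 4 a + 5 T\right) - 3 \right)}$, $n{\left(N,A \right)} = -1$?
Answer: $- \frac{413969698007}{1496} \approx -2.7672 \cdot 10^{8}$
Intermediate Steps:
$g{\left(Z \right)} = -3 + Z$
$Q{\left(a,T \right)} = -5 + a$ ($Q{\left(a,T \right)} = a + 5 \left(-1\right) = a - 5 = -5 + a$)
$G{\left(P,k \right)} = - \frac{8}{k}$ ($G{\left(P,k \right)} = \frac{-3 - 5}{k} = - \frac{8}{k}$)
$\frac{1551289}{G{\left(-707,1427 \right)}} + \frac{4889823}{Q{\left(-743,-1649 \right)}} = \frac{1551289}{\left(-8\right) \frac{1}{1427}} + \frac{4889823}{-5 - 743} = \frac{1551289}{\left(-8\right) \frac{1}{1427}} + \frac{4889823}{-748} = \frac{1551289}{- \frac{8}{1427}} + 4889823 \left(- \frac{1}{748}\right) = 1551289 \left(- \frac{1427}{8}\right) - \frac{4889823}{748} = - \frac{2213689403}{8} - \frac{4889823}{748} = - \frac{413969698007}{1496}$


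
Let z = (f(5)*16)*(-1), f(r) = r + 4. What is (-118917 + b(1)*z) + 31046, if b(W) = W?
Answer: -88015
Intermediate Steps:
f(r) = 4 + r
z = -144 (z = ((4 + 5)*16)*(-1) = (9*16)*(-1) = 144*(-1) = -144)
(-118917 + b(1)*z) + 31046 = (-118917 + 1*(-144)) + 31046 = (-118917 - 144) + 31046 = -119061 + 31046 = -88015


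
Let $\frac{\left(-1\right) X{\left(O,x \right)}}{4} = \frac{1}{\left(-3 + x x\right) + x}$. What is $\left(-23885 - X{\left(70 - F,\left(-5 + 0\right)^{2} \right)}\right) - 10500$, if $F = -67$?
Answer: $- \frac{22247091}{647} \approx -34385.0$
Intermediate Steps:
$X{\left(O,x \right)} = - \frac{4}{-3 + x + x^{2}}$ ($X{\left(O,x \right)} = - \frac{4}{\left(-3 + x x\right) + x} = - \frac{4}{\left(-3 + x^{2}\right) + x} = - \frac{4}{-3 + x + x^{2}}$)
$\left(-23885 - X{\left(70 - F,\left(-5 + 0\right)^{2} \right)}\right) - 10500 = \left(-23885 - - \frac{4}{-3 + \left(-5 + 0\right)^{2} + \left(\left(-5 + 0\right)^{2}\right)^{2}}\right) - 10500 = \left(-23885 - - \frac{4}{-3 + \left(-5\right)^{2} + \left(\left(-5\right)^{2}\right)^{2}}\right) - 10500 = \left(-23885 - - \frac{4}{-3 + 25 + 25^{2}}\right) - 10500 = \left(-23885 - - \frac{4}{-3 + 25 + 625}\right) - 10500 = \left(-23885 - - \frac{4}{647}\right) - 10500 = \left(-23885 + \frac{4}{647}\right) - 10500 = - \frac{15453591}{647} - 10500 = - \frac{22247091}{647}$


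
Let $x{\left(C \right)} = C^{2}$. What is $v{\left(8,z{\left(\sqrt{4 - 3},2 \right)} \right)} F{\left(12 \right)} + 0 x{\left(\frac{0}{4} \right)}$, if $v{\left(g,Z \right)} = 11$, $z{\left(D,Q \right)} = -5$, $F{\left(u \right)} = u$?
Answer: $132$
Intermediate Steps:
$v{\left(8,z{\left(\sqrt{4 - 3},2 \right)} \right)} F{\left(12 \right)} + 0 x{\left(\frac{0}{4} \right)} = 11 \cdot 12 + 0 \left(\frac{0}{4}\right)^{2} = 132 + 0 \left(0 \cdot \frac{1}{4}\right)^{2} = 132 + 0 \cdot 0^{2} = 132 + 0 \cdot 0 = 132 + 0 = 132$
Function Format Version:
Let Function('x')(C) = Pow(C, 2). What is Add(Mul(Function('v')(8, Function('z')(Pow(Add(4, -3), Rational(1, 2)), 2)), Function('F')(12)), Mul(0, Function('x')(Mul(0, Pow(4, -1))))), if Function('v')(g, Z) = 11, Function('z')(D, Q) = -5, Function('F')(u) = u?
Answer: 132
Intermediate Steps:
Add(Mul(Function('v')(8, Function('z')(Pow(Add(4, -3), Rational(1, 2)), 2)), Function('F')(12)), Mul(0, Function('x')(Mul(0, Pow(4, -1))))) = Add(Mul(11, 12), Mul(0, Pow(Mul(0, Pow(4, -1)), 2))) = Add(132, Mul(0, Pow(Mul(0, Rational(1, 4)), 2))) = Add(132, Mul(0, Pow(0, 2))) = Add(132, Mul(0, 0)) = Add(132, 0) = 132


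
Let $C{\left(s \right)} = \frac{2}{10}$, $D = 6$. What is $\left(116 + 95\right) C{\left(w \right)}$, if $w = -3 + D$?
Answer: $\frac{211}{5} \approx 42.2$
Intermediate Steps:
$w = 3$ ($w = -3 + 6 = 3$)
$C{\left(s \right)} = \frac{1}{5}$ ($C{\left(s \right)} = 2 \cdot \frac{1}{10} = \frac{1}{5}$)
$\left(116 + 95\right) C{\left(w \right)} = \left(116 + 95\right) \frac{1}{5} = 211 \cdot \frac{1}{5} = \frac{211}{5}$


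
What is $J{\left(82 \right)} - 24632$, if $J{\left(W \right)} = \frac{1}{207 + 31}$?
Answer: $- \frac{5862415}{238} \approx -24632.0$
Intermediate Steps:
$J{\left(W \right)} = \frac{1}{238}$
$J{\left(82 \right)} - 24632 = \frac{1}{238} - 24632 = - \frac{5862415}{238}$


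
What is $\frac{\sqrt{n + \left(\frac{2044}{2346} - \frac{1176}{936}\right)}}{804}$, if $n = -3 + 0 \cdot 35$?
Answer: $\frac{i \sqrt{196788345}}{6130098} \approx 0.0022884 i$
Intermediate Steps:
$n = -3$ ($n = -3 + 0 = -3$)
$\frac{\sqrt{n + \left(\frac{2044}{2346} - \frac{1176}{936}\right)}}{804} = \frac{\sqrt{-3 + \left(\frac{2044}{2346} - \frac{1176}{936}\right)}}{804} = \sqrt{-3 + \left(2044 \cdot \frac{1}{2346} - \frac{49}{39}\right)} \frac{1}{804} = \sqrt{-3 + \left(\frac{1022}{1173} - \frac{49}{39}\right)} \frac{1}{804} = \sqrt{-3 - \frac{5873}{15249}} \cdot \frac{1}{804} = \sqrt{- \frac{51620}{15249}} \cdot \frac{1}{804} = \frac{2 i \sqrt{196788345}}{15249} \cdot \frac{1}{804} = \frac{i \sqrt{196788345}}{6130098}$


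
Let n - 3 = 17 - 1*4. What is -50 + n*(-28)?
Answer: -498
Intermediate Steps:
n = 16 (n = 3 + (17 - 1*4) = 3 + (17 - 4) = 3 + 13 = 16)
-50 + n*(-28) = -50 + 16*(-28) = -50 - 448 = -498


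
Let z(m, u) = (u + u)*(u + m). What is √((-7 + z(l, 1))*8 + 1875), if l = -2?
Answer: √1803 ≈ 42.462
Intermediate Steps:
z(m, u) = 2*u*(m + u) (z(m, u) = (2*u)*(m + u) = 2*u*(m + u))
√((-7 + z(l, 1))*8 + 1875) = √((-7 + 2*1*(-2 + 1))*8 + 1875) = √((-7 + 2*1*(-1))*8 + 1875) = √((-7 - 2)*8 + 1875) = √(-9*8 + 1875) = √(-72 + 1875) = √1803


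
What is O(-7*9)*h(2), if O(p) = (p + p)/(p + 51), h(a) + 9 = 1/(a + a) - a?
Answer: -903/8 ≈ -112.88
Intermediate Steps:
h(a) = -9 + 1/(2*a) - a (h(a) = -9 + (1/(a + a) - a) = -9 + (1/(2*a) - a) = -9 + 1/(2*a) - a)
O(p) = 2*p/(51 + p) (O(p) = (2*p)/(51 + p) = 2*p/(51 + p))
O(-7*9)*h(2) = (2*(-7*9)/(51 - 7*9))*(-9 + (1/2)/2 - 1*2) = (2*(-63)/(51 - 63))*(-9 + (1/2)*(1/2) - 2) = (2*(-63)/(-12))*(-9 + 1/4 - 2) = (2*(-63)*(-1/12))*(-43/4) = (21/2)*(-43/4) = -903/8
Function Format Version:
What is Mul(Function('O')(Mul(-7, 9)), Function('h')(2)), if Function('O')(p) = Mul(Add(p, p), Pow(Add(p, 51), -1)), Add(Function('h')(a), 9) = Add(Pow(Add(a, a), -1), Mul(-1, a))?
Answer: Rational(-903, 8) ≈ -112.88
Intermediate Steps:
Function('h')(a) = Add(-9, Mul(Rational(1, 2), Pow(a, -1)), Mul(-1, a)) (Function('h')(a) = Add(-9, Add(Pow(Add(a, a), -1), Mul(-1, a))) = Add(-9, Add(Pow(Mul(2, a), -1), Mul(-1, a))) = Add(-9, Add(Mul(Rational(1, 2), Pow(a, -1)), Mul(-1, a))) = Add(-9, Mul(Rational(1, 2), Pow(a, -1)), Mul(-1, a)))
Function('O')(p) = Mul(2, p, Pow(Add(51, p), -1)) (Function('O')(p) = Mul(Mul(2, p), Pow(Add(51, p), -1)) = Mul(2, p, Pow(Add(51, p), -1)))
Mul(Function('O')(Mul(-7, 9)), Function('h')(2)) = Mul(Mul(2, Mul(-7, 9), Pow(Add(51, Mul(-7, 9)), -1)), Add(-9, Mul(Rational(1, 2), Pow(2, -1)), Mul(-1, 2))) = Mul(Mul(2, -63, Pow(Add(51, -63), -1)), Add(-9, Mul(Rational(1, 2), Rational(1, 2)), -2)) = Mul(Mul(2, -63, Pow(-12, -1)), Add(-9, Rational(1, 4), -2)) = Mul(Mul(2, -63, Rational(-1, 12)), Rational(-43, 4)) = Mul(Rational(21, 2), Rational(-43, 4)) = Rational(-903, 8)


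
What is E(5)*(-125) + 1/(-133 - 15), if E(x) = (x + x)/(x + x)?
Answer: -18501/148 ≈ -125.01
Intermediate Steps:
E(x) = 1 (E(x) = (2*x)/((2*x)) = (2*x)*(1/(2*x)) = 1)
E(5)*(-125) + 1/(-133 - 15) = 1*(-125) + 1/(-133 - 15) = -125 + 1/(-148) = -125 - 1/148 = -18501/148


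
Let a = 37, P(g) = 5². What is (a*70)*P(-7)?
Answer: 64750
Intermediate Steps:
P(g) = 25
(a*70)*P(-7) = (37*70)*25 = 2590*25 = 64750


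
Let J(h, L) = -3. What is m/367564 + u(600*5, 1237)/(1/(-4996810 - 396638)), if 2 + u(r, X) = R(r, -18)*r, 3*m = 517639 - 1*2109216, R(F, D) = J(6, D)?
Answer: 53537702280476455/1102692 ≈ 4.8552e+10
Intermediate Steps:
R(F, D) = -3
m = -1591577/3 (m = (517639 - 1*2109216)/3 = (517639 - 2109216)/3 = (⅓)*(-1591577) = -1591577/3 ≈ -5.3053e+5)
u(r, X) = -2 - 3*r
m/367564 + u(600*5, 1237)/(1/(-4996810 - 396638)) = -1591577/3/367564 + (-2 - 1800*5)/(1/(-4996810 - 396638)) = -1591577/3*1/367564 + (-2 - 3*3000)/(1/(-5393448)) = -1591577/1102692 + (-2 - 9000)/(-1/5393448) = -1591577/1102692 - 9002*(-5393448) = -1591577/1102692 + 48551818896 = 53537702280476455/1102692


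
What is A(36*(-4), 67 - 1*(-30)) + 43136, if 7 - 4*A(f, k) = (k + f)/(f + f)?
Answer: 49694641/1152 ≈ 43138.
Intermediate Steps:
A(f, k) = 7/4 - (f + k)/(8*f) (A(f, k) = 7/4 - (k + f)/(4*(f + f)) = 7/4 - (f + k)/(4*(2*f)) = 7/4 - (f + k)*1/(2*f)/4 = 7/4 - (f + k)/(8*f))
A(36*(-4), 67 - 1*(-30)) + 43136 = (-(67 - 1*(-30)) + 13*(36*(-4)))/(8*((36*(-4)))) + 43136 = (⅛)*(-(67 + 30) + 13*(-144))/(-144) + 43136 = (⅛)*(-1/144)*(-1*97 - 1872) + 43136 = (⅛)*(-1/144)*(-97 - 1872) + 43136 = (⅛)*(-1/144)*(-1969) + 43136 = 1969/1152 + 43136 = 49694641/1152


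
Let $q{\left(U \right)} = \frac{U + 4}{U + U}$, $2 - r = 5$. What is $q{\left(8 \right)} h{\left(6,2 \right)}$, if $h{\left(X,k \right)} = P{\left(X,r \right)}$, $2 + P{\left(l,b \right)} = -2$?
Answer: $-3$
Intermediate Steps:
$r = -3$ ($r = 2 - 5 = -3$)
$P{\left(l,b \right)} = -4$ ($P{\left(l,b \right)} = -2 - 2 = -4$)
$h{\left(X,k \right)} = -4$
$q{\left(U \right)} = \frac{4 + U}{2 U}$
$q{\left(8 \right)} h{\left(6,2 \right)} = \frac{4 + 8}{2 \cdot 8} \left(-4\right) = \frac{1}{2} \cdot \frac{1}{8} \cdot 12 \left(-4\right) = \frac{3}{4} \left(-4\right) = -3$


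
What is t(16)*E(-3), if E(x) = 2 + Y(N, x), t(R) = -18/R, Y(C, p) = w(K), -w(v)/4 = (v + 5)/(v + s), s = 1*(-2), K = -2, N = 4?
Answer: -45/8 ≈ -5.6250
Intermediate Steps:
s = -2
w(v) = -4*(5 + v)/(-2 + v) (w(v) = -4*(v + 5)/(v - 2) = -4*(5 + v)/(-2 + v))
Y(C, p) = 3 (Y(C, p) = 4*(-5 - 1*(-2))/(-2 - 2) = 4*(-5 + 2)/(-4) = 4*(-¼)*(-3) = 3)
E(x) = 5 (E(x) = 2 + 3 = 5)
t(16)*E(-3) = -18/16*5 = -18*1/16*5 = -9/8*5 = -45/8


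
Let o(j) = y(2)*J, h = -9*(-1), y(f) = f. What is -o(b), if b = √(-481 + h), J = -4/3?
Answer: 8/3 ≈ 2.6667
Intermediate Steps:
h = 9
J = -4/3 (J = -4*⅓ = -4/3 ≈ -1.3333)
b = 2*I*√118 (b = √(-481 + 9) = √(-472) = 2*I*√118 ≈ 21.726*I)
o(j) = -8/3 (o(j) = 2*(-4/3) = -8/3)
-o(b) = -1*(-8/3) = 8/3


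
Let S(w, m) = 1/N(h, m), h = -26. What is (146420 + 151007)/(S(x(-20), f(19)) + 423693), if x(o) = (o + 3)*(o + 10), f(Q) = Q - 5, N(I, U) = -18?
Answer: 5353686/7626473 ≈ 0.70199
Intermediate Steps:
f(Q) = -5 + Q
x(o) = (3 + o)*(10 + o)
S(w, m) = -1/18 (S(w, m) = 1/(-18) = -1/18)
(146420 + 151007)/(S(x(-20), f(19)) + 423693) = (146420 + 151007)/(-1/18 + 423693) = 297427/(7626473/18) = 297427*(18/7626473) = 5353686/7626473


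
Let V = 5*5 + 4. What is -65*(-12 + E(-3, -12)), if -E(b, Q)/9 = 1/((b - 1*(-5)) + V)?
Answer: 24765/31 ≈ 798.87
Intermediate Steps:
V = 29 (V = 25 + 4 = 29)
E(b, Q) = -9/(34 + b) (E(b, Q) = -9/((b - 1*(-5)) + 29) = -9/((b + 5) + 29) = -9/((5 + b) + 29) = -9/(34 + b))
-65*(-12 + E(-3, -12)) = -65*(-12 - 9/(34 - 3)) = -65*(-12 - 9/31) = -65*(-381/31) = 24765/31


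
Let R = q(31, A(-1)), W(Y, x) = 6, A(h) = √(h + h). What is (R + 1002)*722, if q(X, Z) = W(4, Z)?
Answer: 727776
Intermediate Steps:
A(h) = √2*√h (A(h) = √(2*h) = √2*√h)
q(X, Z) = 6
R = 6
(R + 1002)*722 = (6 + 1002)*722 = 1008*722 = 727776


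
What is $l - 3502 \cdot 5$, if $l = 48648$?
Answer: $31138$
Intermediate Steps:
$l - 3502 \cdot 5 = 48648 - 3502 \cdot 5 = 48648 - 17510 = 31138$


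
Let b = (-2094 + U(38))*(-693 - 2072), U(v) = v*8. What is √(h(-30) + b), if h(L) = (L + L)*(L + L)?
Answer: 5*√198118 ≈ 2225.5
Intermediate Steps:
U(v) = 8*v
b = 4949350 (b = (-2094 + 8*38)*(-693 - 2072) = (-2094 + 304)*(-2765) = -1790*(-2765) = 4949350)
h(L) = 4*L² (h(L) = (2*L)*(2*L) = 4*L²)
√(h(-30) + b) = √(4*(-30)² + 4949350) = √(4*900 + 4949350) = √(3600 + 4949350) = √4952950 = 5*√198118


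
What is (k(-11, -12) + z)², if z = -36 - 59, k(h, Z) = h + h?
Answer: 13689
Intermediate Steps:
k(h, Z) = 2*h
z = -95
(k(-11, -12) + z)² = (2*(-11) - 95)² = (-22 - 95)² = (-117)² = 13689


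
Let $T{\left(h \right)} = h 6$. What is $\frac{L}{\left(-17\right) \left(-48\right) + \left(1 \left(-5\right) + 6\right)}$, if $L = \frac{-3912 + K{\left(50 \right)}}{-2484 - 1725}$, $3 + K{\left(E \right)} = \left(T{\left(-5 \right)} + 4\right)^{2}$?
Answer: $\frac{3239}{3438753} \approx 0.00094191$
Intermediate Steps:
$T{\left(h \right)} = 6 h$
$K{\left(E \right)} = 673$ ($K{\left(E \right)} = -3 + \left(6 \left(-5\right) + 4\right)^{2} = -3 + \left(-30 + 4\right)^{2} = -3 + \left(-26\right)^{2} = -3 + 676 = 673$)
$L = \frac{3239}{4209}$ ($L = \frac{-3912 + 673}{-2484 - 1725} = - \frac{3239}{-4209} = \left(-3239\right) \left(- \frac{1}{4209}\right) = \frac{3239}{4209} \approx 0.76954$)
$\frac{L}{\left(-17\right) \left(-48\right) + \left(1 \left(-5\right) + 6\right)} = \frac{3239}{4209 \left(\left(-17\right) \left(-48\right) + \left(1 \left(-5\right) + 6\right)\right)} = \frac{3239}{4209 \left(816 + \left(-5 + 6\right)\right)} = \frac{3239}{4209 \left(816 + 1\right)} = \frac{3239}{4209 \cdot 817} = \frac{3239}{4209} \cdot \frac{1}{817} = \frac{3239}{3438753}$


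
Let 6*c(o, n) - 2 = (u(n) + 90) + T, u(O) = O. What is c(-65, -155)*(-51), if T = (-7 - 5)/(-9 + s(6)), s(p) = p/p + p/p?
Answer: 7293/14 ≈ 520.93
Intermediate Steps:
s(p) = 2 (s(p) = 1 + 1 = 2)
T = 12/7 (T = (-7 - 5)/(-9 + 2) = -12/(-7) = -12*(-⅐) = 12/7 ≈ 1.7143)
c(o, n) = 328/21 + n/6 (c(o, n) = ⅓ + ((n + 90) + 12/7)/6 = ⅓ + ((90 + n) + 12/7)/6 = ⅓ + (642/7 + n)/6 = ⅓ + (107/7 + n/6) = 328/21 + n/6)
c(-65, -155)*(-51) = (328/21 + (⅙)*(-155))*(-51) = (328/21 - 155/6)*(-51) = -143/14*(-51) = 7293/14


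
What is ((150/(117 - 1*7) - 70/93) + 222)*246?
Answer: 18673942/341 ≈ 54762.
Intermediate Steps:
((150/(117 - 1*7) - 70/93) + 222)*246 = ((150/(117 - 7) - 70*1/93) + 222)*246 = ((150/110 - 70/93) + 222)*246 = ((150*(1/110) - 70/93) + 222)*246 = ((15/11 - 70/93) + 222)*246 = (625/1023 + 222)*246 = (227731/1023)*246 = 18673942/341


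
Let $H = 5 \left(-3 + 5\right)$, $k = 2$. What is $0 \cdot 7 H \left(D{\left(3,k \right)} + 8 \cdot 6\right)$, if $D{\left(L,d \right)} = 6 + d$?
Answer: $0$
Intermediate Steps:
$H = 10$ ($H = 5 \cdot 2 = 10$)
$0 \cdot 7 H \left(D{\left(3,k \right)} + 8 \cdot 6\right) = 0 \cdot 7 \cdot 10 \left(\left(6 + 2\right) + 8 \cdot 6\right) = 0 \cdot 10 \left(8 + 48\right) = 0 \cdot 56 = 0$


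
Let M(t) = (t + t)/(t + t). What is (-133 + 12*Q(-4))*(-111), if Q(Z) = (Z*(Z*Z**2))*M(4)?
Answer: -326229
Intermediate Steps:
M(t) = 1 (M(t) = (2*t)/((2*t)) = (2*t)*(1/(2*t)) = 1)
Q(Z) = Z**4 (Q(Z) = (Z*(Z*Z**2))*1 = (Z*Z**3)*1 = Z**4*1 = Z**4)
(-133 + 12*Q(-4))*(-111) = (-133 + 12*(-4)**4)*(-111) = (-133 + 12*256)*(-111) = (-133 + 3072)*(-111) = 2939*(-111) = -326229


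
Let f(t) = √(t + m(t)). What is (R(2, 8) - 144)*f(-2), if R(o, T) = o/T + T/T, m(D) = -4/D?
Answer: 0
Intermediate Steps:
f(t) = √(t - 4/t)
R(o, T) = 1 + o/T (R(o, T) = o/T + 1 = 1 + o/T)
(R(2, 8) - 144)*f(-2) = ((8 + 2)/8 - 144)*√(-2 - 4/(-2)) = ((⅛)*10 - 144)*√(-2 - 4*(-½)) = (5/4 - 144)*√(-2 + 2) = -571*√0/4 = -571/4*0 = 0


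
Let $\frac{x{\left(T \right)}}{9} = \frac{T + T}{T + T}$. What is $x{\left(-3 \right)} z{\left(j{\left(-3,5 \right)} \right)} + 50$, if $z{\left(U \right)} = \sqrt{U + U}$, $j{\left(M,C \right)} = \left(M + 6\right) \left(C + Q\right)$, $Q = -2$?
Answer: $50 + 27 \sqrt{2} \approx 88.184$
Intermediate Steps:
$j{\left(M,C \right)} = \left(-2 + C\right) \left(6 + M\right)$ ($j{\left(M,C \right)} = \left(M + 6\right) \left(C - 2\right) = \left(6 + M\right) \left(-2 + C\right) = \left(-2 + C\right) \left(6 + M\right)$)
$z{\left(U \right)} = \sqrt{2} \sqrt{U}$ ($z{\left(U \right)} = \sqrt{2 U} = \sqrt{2} \sqrt{U}$)
$x{\left(T \right)} = 9$ ($x{\left(T \right)} = 9 \frac{T + T}{T + T} = 9 \frac{2 T}{2 T} = 9 \cdot 2 T \frac{1}{2 T} = 9 \cdot 1 = 9$)
$x{\left(-3 \right)} z{\left(j{\left(-3,5 \right)} \right)} + 50 = 9 \sqrt{2} \sqrt{-12 - -6 + 6 \cdot 5 + 5 \left(-3\right)} + 50 = 9 \sqrt{2} \sqrt{-12 + 6 + 30 - 15} + 50 = 9 \sqrt{2} \sqrt{9} + 50 = 9 \sqrt{2} \cdot 3 + 50 = 9 \cdot 3 \sqrt{2} + 50 = 27 \sqrt{2} + 50 = 50 + 27 \sqrt{2}$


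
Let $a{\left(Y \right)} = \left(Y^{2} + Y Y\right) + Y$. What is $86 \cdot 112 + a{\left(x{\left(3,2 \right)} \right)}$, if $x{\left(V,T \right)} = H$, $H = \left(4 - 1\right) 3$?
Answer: $9803$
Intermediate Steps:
$H = 9$ ($H = 3 \cdot 3 = 9$)
$x{\left(V,T \right)} = 9$
$a{\left(Y \right)} = Y + 2 Y^{2}$ ($a{\left(Y \right)} = \left(Y^{2} + Y^{2}\right) + Y = 2 Y^{2} + Y = Y + 2 Y^{2}$)
$86 \cdot 112 + a{\left(x{\left(3,2 \right)} \right)} = 86 \cdot 112 + 9 \left(1 + 2 \cdot 9\right) = 9632 + 9 \left(1 + 18\right) = 9632 + 9 \cdot 19 = 9632 + 171 = 9803$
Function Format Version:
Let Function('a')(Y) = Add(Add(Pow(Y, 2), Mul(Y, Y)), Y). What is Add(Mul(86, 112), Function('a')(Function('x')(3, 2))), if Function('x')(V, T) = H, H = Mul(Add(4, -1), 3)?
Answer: 9803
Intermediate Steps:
H = 9 (H = Mul(3, 3) = 9)
Function('x')(V, T) = 9
Function('a')(Y) = Add(Y, Mul(2, Pow(Y, 2))) (Function('a')(Y) = Add(Add(Pow(Y, 2), Pow(Y, 2)), Y) = Add(Mul(2, Pow(Y, 2)), Y) = Add(Y, Mul(2, Pow(Y, 2))))
Add(Mul(86, 112), Function('a')(Function('x')(3, 2))) = Add(Mul(86, 112), Mul(9, Add(1, Mul(2, 9)))) = Add(9632, Mul(9, Add(1, 18))) = Add(9632, Mul(9, 19)) = Add(9632, 171) = 9803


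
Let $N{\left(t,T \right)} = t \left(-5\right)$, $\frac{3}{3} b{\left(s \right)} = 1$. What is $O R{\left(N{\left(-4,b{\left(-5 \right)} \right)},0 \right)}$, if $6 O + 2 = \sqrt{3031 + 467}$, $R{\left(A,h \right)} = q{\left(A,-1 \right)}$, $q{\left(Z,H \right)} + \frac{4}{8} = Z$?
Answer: $- \frac{13}{2} + \frac{13 \sqrt{3498}}{4} \approx 185.72$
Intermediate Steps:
$b{\left(s \right)} = 1$
$N{\left(t,T \right)} = - 5 t$
$q{\left(Z,H \right)} = - \frac{1}{2} + Z$
$R{\left(A,h \right)} = - \frac{1}{2} + A$
$O = - \frac{1}{3} + \frac{\sqrt{3498}}{6}$ ($O = - \frac{1}{3} + \frac{\sqrt{3031 + 467}}{6} = - \frac{1}{3} + \frac{\sqrt{3498}}{6} \approx 9.524$)
$O R{\left(N{\left(-4,b{\left(-5 \right)} \right)},0 \right)} = \left(- \frac{1}{3} + \frac{\sqrt{3498}}{6}\right) \left(- \frac{1}{2} - -20\right) = \left(- \frac{1}{3} + \frac{\sqrt{3498}}{6}\right) \left(- \frac{1}{2} + 20\right) = \left(- \frac{1}{3} + \frac{\sqrt{3498}}{6}\right) \frac{39}{2} = - \frac{13}{2} + \frac{13 \sqrt{3498}}{4}$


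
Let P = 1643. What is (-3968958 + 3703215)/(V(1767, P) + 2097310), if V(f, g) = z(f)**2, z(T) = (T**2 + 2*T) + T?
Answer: -265743/9781821305410 ≈ -2.7167e-8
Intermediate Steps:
z(T) = T**2 + 3*T
V(f, g) = f**2*(3 + f)**2 (V(f, g) = (f*(3 + f))**2 = f**2*(3 + f)**2)
(-3968958 + 3703215)/(V(1767, P) + 2097310) = (-3968958 + 3703215)/(1767**2*(3 + 1767)**2 + 2097310) = -265743/(3122289*1770**2 + 2097310) = -265743/(3122289*3132900 + 2097310) = -265743/(9781819208100 + 2097310) = -265743/9781821305410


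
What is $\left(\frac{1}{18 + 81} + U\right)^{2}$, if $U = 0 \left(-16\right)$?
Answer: $\frac{1}{9801} \approx 0.00010203$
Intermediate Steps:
$U = 0$
$\left(\frac{1}{18 + 81} + U\right)^{2} = \left(\frac{1}{18 + 81} + 0\right)^{2} = \left(\frac{1}{99} + 0\right)^{2} = \left(\frac{1}{99}\right)^{2} = \frac{1}{9801}$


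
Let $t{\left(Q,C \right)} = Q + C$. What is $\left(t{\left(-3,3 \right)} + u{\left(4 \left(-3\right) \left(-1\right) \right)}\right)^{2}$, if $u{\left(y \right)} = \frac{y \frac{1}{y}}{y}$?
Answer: $\frac{1}{144} \approx 0.0069444$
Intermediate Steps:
$t{\left(Q,C \right)} = C + Q$
$u{\left(y \right)} = \frac{1}{y}$ ($u{\left(y \right)} = 1 \frac{1}{y} = \frac{1}{y}$)
$\left(t{\left(-3,3 \right)} + u{\left(4 \left(-3\right) \left(-1\right) \right)}\right)^{2} = \left(\left(3 - 3\right) + \frac{1}{4 \left(-3\right) \left(-1\right)}\right)^{2} = \left(0 + \frac{1}{\left(-12\right) \left(-1\right)}\right)^{2} = \left(0 + \frac{1}{12}\right)^{2} = \left(\frac{1}{12}\right)^{2} = \frac{1}{144}$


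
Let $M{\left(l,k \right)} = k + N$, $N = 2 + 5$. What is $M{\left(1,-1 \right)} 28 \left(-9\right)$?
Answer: $-1512$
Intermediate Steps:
$N = 7$
$M{\left(l,k \right)} = 7 + k$ ($M{\left(l,k \right)} = k + 7 = 7 + k$)
$M{\left(1,-1 \right)} 28 \left(-9\right) = \left(7 - 1\right) 28 \left(-9\right) = 6 \cdot 28 \left(-9\right) = 168 \left(-9\right) = -1512$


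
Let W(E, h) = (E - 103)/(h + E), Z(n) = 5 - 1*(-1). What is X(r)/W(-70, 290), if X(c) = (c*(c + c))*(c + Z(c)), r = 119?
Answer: -778855000/173 ≈ -4.5020e+6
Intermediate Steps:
Z(n) = 6 (Z(n) = 5 + 1 = 6)
W(E, h) = (-103 + E)/(E + h)
X(c) = 2*c²*(6 + c) (X(c) = (c*(c + c))*(c + 6) = (c*(2*c))*(6 + c) = (2*c²)*(6 + c) = 2*c²*(6 + c))
X(r)/W(-70, 290) = (2*119²*(6 + 119))/(((-103 - 70)/(-70 + 290))) = (2*14161*125)/((-173/220)) = 3540250/(((1/220)*(-173))) = 3540250/(-173/220) = 3540250*(-220/173) = -778855000/173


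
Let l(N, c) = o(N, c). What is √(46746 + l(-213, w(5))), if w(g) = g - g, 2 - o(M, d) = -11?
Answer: √46759 ≈ 216.24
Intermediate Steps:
o(M, d) = 13 (o(M, d) = 2 - 1*(-11) = 2 + 11 = 13)
w(g) = 0
l(N, c) = 13
√(46746 + l(-213, w(5))) = √(46746 + 13) = √46759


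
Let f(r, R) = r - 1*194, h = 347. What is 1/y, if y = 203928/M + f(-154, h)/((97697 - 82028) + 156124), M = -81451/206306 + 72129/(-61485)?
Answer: -1138910867761579/148129689300995813124 ≈ -7.6886e-6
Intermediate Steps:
f(r, R) = -194 + r (f(r, R) = r - 194 = -194 + r)
M = -6629553403/4228241470 (M = -81451*1/206306 + 72129*(-1/61485) = -81451/206306 - 24043/20495 = -6629553403/4228241470 ≈ -1.5679)
y = -148129689300995813124/1138910867761579 (y = 203928/(-6629553403/4228241470) + (-194 - 154)/((97697 - 82028) + 156124) = 203928*(-4228241470/6629553403) - 348/(15669 + 156124) = -862256826494160/6629553403 - 348/171793 = -148129689300995813124/1138910867761579 ≈ -1.3006e+5)
1/y = 1/(-148129689300995813124/1138910867761579) = -1138910867761579/148129689300995813124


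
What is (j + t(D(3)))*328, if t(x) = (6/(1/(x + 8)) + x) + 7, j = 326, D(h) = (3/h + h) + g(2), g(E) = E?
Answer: 138744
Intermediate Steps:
D(h) = 2 + h + 3/h (D(h) = (3/h + h) + 2 = (h + 3/h) + 2 = 2 + h + 3/h)
t(x) = 55 + 7*x (t(x) = (6/(1/(8 + x)) + x) + 7 = (6*(8 + x) + x) + 7 = ((48 + 6*x) + x) + 7 = (48 + 7*x) + 7 = 55 + 7*x)
(j + t(D(3)))*328 = (326 + (55 + 7*(2 + 3 + 3/3)))*328 = (326 + (55 + 7*(2 + 3 + 3*(⅓))))*328 = (326 + (55 + 7*(2 + 3 + 1)))*328 = (326 + (55 + 7*6))*328 = (326 + (55 + 42))*328 = (326 + 97)*328 = 423*328 = 138744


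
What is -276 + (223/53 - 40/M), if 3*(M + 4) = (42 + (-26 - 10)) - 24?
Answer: -14193/53 ≈ -267.79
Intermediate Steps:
M = -10 (M = -4 + ((42 + (-26 - 10)) - 24)/3 = -4 + ((42 - 36) - 24)/3 = -4 + (6 - 24)/3 = -4 + (⅓)*(-18) = -4 - 6 = -10)
-276 + (223/53 - 40/M) = -276 + (223/53 - 40/(-10)) = -276 + (223*(1/53) - 40*(-⅒)) = -276 + (223/53 + 4) = -276 + 435/53 = -14193/53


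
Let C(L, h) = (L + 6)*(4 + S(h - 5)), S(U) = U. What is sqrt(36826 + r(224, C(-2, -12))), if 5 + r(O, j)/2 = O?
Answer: 4*sqrt(2329) ≈ 193.04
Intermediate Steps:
C(L, h) = (-1 + h)*(6 + L) (C(L, h) = (L + 6)*(4 + (h - 5)) = (6 + L)*(4 + (-5 + h)) = (6 + L)*(-1 + h) = (-1 + h)*(6 + L))
r(O, j) = -10 + 2*O
sqrt(36826 + r(224, C(-2, -12))) = sqrt(36826 + (-10 + 2*224)) = sqrt(36826 + (-10 + 448)) = sqrt(36826 + 438) = sqrt(37264) = 4*sqrt(2329)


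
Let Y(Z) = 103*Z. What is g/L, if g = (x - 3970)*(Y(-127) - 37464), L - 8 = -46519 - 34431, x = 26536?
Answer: 570299235/40471 ≈ 14092.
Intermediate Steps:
L = -80942 (L = 8 + (-46519 - 34431) = 8 - 80950 = -80942)
g = -1140598470 (g = (26536 - 3970)*(103*(-127) - 37464) = 22566*(-13081 - 37464) = 22566*(-50545) = -1140598470)
g/L = -1140598470/(-80942) = -1140598470*(-1/80942) = 570299235/40471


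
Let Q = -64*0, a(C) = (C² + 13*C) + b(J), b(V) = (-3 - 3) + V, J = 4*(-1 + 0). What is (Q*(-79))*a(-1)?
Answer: 0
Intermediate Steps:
J = -4 (J = 4*(-1) = -4)
b(V) = -6 + V
a(C) = -10 + C² + 13*C (a(C) = (C² + 13*C) + (-6 - 4) = (C² + 13*C) - 10 = -10 + C² + 13*C)
Q = 0
(Q*(-79))*a(-1) = (0*(-79))*(-10 + (-1)² + 13*(-1)) = 0*(-10 + 1 - 13) = 0*(-22) = 0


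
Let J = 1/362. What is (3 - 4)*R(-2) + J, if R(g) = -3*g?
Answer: -2171/362 ≈ -5.9972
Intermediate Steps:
J = 1/362 ≈ 0.0027624
(3 - 4)*R(-2) + J = (3 - 4)*(-3*(-2)) + 1/362 = -1*6 + 1/362 = -6 + 1/362 = -2171/362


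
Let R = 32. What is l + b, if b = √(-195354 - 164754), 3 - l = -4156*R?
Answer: 132995 + 6*I*√10003 ≈ 1.33e+5 + 600.09*I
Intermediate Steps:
l = 132995 (l = 3 - (-4156)*32 = 3 - 1*(-132992) = 3 + 132992 = 132995)
b = 6*I*√10003 (b = √(-360108) = 6*I*√10003 ≈ 600.09*I)
l + b = 132995 + 6*I*√10003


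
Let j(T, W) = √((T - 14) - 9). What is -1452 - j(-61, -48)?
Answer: -1452 - 2*I*√21 ≈ -1452.0 - 9.1651*I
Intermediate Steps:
j(T, W) = √(-23 + T) (j(T, W) = √((-14 + T) - 9) = √(-23 + T))
-1452 - j(-61, -48) = -1452 - √(-23 - 61) = -1452 - √(-84) = -1452 - 2*I*√21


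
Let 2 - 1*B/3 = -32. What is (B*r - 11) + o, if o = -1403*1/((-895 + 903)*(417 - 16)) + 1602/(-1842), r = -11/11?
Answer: -112575985/984856 ≈ -114.31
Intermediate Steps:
B = 102 (B = 6 - 3*(-32) = 6 + 96 = 102)
r = -1 (r = -11*1/11 = -1)
o = -1287257/984856 (o = -1403/(401*8) + 1602*(-1/1842) = -1403/3208 - 267/307 = -1287257/984856 ≈ -1.3071)
(B*r - 11) + o = (102*(-1) - 11) - 1287257/984856 = (-102 - 11) - 1287257/984856 = -113 - 1287257/984856 = -112575985/984856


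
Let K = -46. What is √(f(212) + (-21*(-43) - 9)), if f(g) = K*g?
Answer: I*√8858 ≈ 94.117*I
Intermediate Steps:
f(g) = -46*g
√(f(212) + (-21*(-43) - 9)) = √(-46*212 + (-21*(-43) - 9)) = √(-9752 + (903 - 9)) = √(-9752 + 894) = √(-8858) = I*√8858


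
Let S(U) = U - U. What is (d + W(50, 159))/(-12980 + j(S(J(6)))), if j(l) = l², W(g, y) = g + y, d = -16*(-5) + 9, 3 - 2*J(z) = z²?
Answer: -149/6490 ≈ -0.022958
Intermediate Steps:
J(z) = 3/2 - z²/2
d = 89 (d = 80 + 9 = 89)
S(U) = 0
(d + W(50, 159))/(-12980 + j(S(J(6)))) = (89 + (50 + 159))/(-12980 + 0²) = (89 + 209)/(-12980 + 0) = 298/(-12980) = 298*(-1/12980) = -149/6490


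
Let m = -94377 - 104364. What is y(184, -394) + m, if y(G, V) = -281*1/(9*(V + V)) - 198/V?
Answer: -1409467327/7092 ≈ -1.9874e+5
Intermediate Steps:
y(G, V) = -3845/(18*V) (y(G, V) = -281*1/(18*V) - 198/V = -281/(18*V) - 198/V = -3845/(18*V))
m = -198741
y(184, -394) + m = -3845/18/(-394) - 198741 = -3845/18*(-1/394) - 198741 = 3845/7092 - 198741 = -1409467327/7092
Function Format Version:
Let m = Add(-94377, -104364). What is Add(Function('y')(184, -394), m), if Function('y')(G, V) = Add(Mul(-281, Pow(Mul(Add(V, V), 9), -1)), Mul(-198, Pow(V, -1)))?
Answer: Rational(-1409467327, 7092) ≈ -1.9874e+5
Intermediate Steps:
Function('y')(G, V) = Mul(Rational(-3845, 18), Pow(V, -1)) (Function('y')(G, V) = Add(Mul(-281, Pow(Mul(Mul(2, V), 9), -1)), Mul(-198, Pow(V, -1))) = Add(Mul(-281, Pow(Mul(18, V), -1)), Mul(-198, Pow(V, -1))) = Add(Mul(-281, Mul(Rational(1, 18), Pow(V, -1))), Mul(-198, Pow(V, -1))) = Add(Mul(Rational(-281, 18), Pow(V, -1)), Mul(-198, Pow(V, -1))) = Mul(Rational(-3845, 18), Pow(V, -1)))
m = -198741
Add(Function('y')(184, -394), m) = Add(Mul(Rational(-3845, 18), Pow(-394, -1)), -198741) = Add(Mul(Rational(-3845, 18), Rational(-1, 394)), -198741) = Add(Rational(3845, 7092), -198741) = Rational(-1409467327, 7092)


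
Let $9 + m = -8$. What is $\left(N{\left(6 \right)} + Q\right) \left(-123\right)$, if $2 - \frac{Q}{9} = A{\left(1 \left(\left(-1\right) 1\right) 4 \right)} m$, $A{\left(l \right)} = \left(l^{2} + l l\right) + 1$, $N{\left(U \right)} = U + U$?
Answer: $-624717$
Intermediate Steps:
$m = -17$ ($m = -9 - 8 = -17$)
$N{\left(U \right)} = 2 U$
$A{\left(l \right)} = 1 + 2 l^{2}$ ($A{\left(l \right)} = \left(l^{2} + l^{2}\right) + 1 = 2 l^{2} + 1 = 1 + 2 l^{2}$)
$Q = 5067$ ($Q = 18 - 9 \left(1 + 2 \left(1 \left(\left(-1\right) 1\right) 4\right)^{2}\right) \left(-17\right) = 18 - 9 \left(1 + 2 \left(1 \left(-1\right) 4\right)^{2}\right) \left(-17\right) = 18 - 9 \left(1 + 2 \left(\left(-1\right) 4\right)^{2}\right) \left(-17\right) = 18 - 9 \left(1 + 2 \left(-4\right)^{2}\right) \left(-17\right) = 18 - 9 \left(1 + 2 \cdot 16\right) \left(-17\right) = 18 - 9 \left(1 + 32\right) \left(-17\right) = 18 - 9 \cdot 33 \left(-17\right) = 18 - -5049 = 18 + 5049 = 5067$)
$\left(N{\left(6 \right)} + Q\right) \left(-123\right) = \left(2 \cdot 6 + 5067\right) \left(-123\right) = \left(12 + 5067\right) \left(-123\right) = 5079 \left(-123\right) = -624717$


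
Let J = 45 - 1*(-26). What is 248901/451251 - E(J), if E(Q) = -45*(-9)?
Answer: -60835918/150417 ≈ -404.45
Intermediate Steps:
J = 71 (J = 45 + 26 = 71)
E(Q) = 405
248901/451251 - E(J) = 248901/451251 - 1*405 = 248901*(1/451251) - 405 = 82967/150417 - 405 = -60835918/150417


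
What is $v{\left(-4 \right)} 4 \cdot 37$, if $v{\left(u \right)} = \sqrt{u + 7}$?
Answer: $148 \sqrt{3} \approx 256.34$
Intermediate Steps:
$v{\left(u \right)} = \sqrt{7 + u}$
$v{\left(-4 \right)} 4 \cdot 37 = \sqrt{7 - 4} \cdot 4 \cdot 37 = \sqrt{3} \cdot 4 \cdot 37 = 4 \sqrt{3} \cdot 37 = 148 \sqrt{3}$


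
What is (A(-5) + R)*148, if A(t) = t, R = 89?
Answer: 12432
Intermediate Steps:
(A(-5) + R)*148 = (-5 + 89)*148 = 84*148 = 12432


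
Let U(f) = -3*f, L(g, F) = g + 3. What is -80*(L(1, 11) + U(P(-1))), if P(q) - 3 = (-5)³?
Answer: -29600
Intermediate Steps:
P(q) = -122 (P(q) = 3 + (-5)³ = 3 - 125 = -122)
L(g, F) = 3 + g
-80*(L(1, 11) + U(P(-1))) = -80*((3 + 1) - 3*(-122)) = -80*(4 + 366) = -80*370 = -29600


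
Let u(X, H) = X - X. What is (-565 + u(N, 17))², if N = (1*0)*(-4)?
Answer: 319225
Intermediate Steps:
N = 0 (N = 0*(-4) = 0)
u(X, H) = 0
(-565 + u(N, 17))² = (-565 + 0)² = (-565)² = 319225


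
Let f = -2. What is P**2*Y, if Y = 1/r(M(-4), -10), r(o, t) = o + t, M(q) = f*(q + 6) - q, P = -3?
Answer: -9/10 ≈ -0.90000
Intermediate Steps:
M(q) = -12 - 3*q (M(q) = -2*(q + 6) - q = -2*(6 + q) - q = (-12 - 2*q) - q = -12 - 3*q)
Y = -1/10 (Y = 1/((-12 - 3*(-4)) - 10) = 1/((-12 + 12) - 10) = 1/(0 - 10) = 1/(-10) = -1/10 ≈ -0.10000)
P**2*Y = (-3)**2*(-1/10) = 9*(-1/10) = -9/10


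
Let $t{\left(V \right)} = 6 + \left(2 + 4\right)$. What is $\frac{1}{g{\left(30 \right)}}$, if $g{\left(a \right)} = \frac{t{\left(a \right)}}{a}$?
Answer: $\frac{5}{2} \approx 2.5$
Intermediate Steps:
$t{\left(V \right)} = 12$ ($t{\left(V \right)} = 6 + 6 = 12$)
$g{\left(a \right)} = \frac{12}{a}$
$\frac{1}{g{\left(30 \right)}} = \frac{1}{12 \cdot \frac{1}{30}} = \frac{1}{\frac{2}{5}} = \frac{5}{2}$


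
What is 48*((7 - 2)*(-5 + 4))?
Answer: -240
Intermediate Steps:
48*((7 - 2)*(-5 + 4)) = 48*(5*(-1)) = 48*(-5) = -240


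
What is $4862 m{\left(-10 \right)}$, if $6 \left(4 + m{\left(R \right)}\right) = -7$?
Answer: $- \frac{75361}{3} \approx -25120.0$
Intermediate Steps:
$m{\left(R \right)} = - \frac{31}{6}$ ($m{\left(R \right)} = -4 + \frac{1}{6} \left(-7\right) = -4 - \frac{7}{6} = - \frac{31}{6}$)
$4862 m{\left(-10 \right)} = 4862 \left(- \frac{31}{6}\right) = - \frac{75361}{3}$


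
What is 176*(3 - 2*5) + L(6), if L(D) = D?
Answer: -1226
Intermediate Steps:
176*(3 - 2*5) + L(6) = 176*(3 - 2*5) + 6 = 176*(3 - 10) + 6 = 176*(-7) + 6 = -1232 + 6 = -1226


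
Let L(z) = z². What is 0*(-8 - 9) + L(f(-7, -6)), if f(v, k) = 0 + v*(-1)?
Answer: 49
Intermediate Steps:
f(v, k) = -v (f(v, k) = 0 - v = -v)
0*(-8 - 9) + L(f(-7, -6)) = 0*(-8 - 9) + (-1*(-7))² = 0*(-17) + 7² = 0 + 49 = 49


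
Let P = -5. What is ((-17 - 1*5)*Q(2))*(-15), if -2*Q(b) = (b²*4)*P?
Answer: 13200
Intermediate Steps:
Q(b) = 10*b² (Q(b) = -b²*4*(-5)/2 = -4*b²*(-5)/2 = -(-10)*b² = 10*b²)
((-17 - 1*5)*Q(2))*(-15) = ((-17 - 1*5)*(10*2²))*(-15) = ((-17 - 5)*(10*4))*(-15) = -22*40*(-15) = -880*(-15) = 13200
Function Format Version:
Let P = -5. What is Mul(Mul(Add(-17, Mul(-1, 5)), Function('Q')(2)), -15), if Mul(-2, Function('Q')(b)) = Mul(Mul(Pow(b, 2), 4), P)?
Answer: 13200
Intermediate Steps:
Function('Q')(b) = Mul(10, Pow(b, 2)) (Function('Q')(b) = Mul(Rational(-1, 2), Mul(Mul(Pow(b, 2), 4), -5)) = Mul(Rational(-1, 2), Mul(Mul(4, Pow(b, 2)), -5)) = Mul(Rational(-1, 2), Mul(-20, Pow(b, 2))) = Mul(10, Pow(b, 2)))
Mul(Mul(Add(-17, Mul(-1, 5)), Function('Q')(2)), -15) = Mul(Mul(Add(-17, Mul(-1, 5)), Mul(10, Pow(2, 2))), -15) = Mul(Mul(Add(-17, -5), Mul(10, 4)), -15) = Mul(Mul(-22, 40), -15) = Mul(-880, -15) = 13200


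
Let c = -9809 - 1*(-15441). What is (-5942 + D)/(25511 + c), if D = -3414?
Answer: -9356/31143 ≈ -0.30042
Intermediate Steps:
c = 5632 (c = -9809 + 15441 = 5632)
(-5942 + D)/(25511 + c) = (-5942 - 3414)/(25511 + 5632) = -9356/31143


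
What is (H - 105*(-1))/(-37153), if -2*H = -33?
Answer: -243/74306 ≈ -0.0032703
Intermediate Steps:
H = 33/2 (H = -½*(-33) = 33/2 ≈ 16.500)
(H - 105*(-1))/(-37153) = (33/2 - 105*(-1))/(-37153) = (33/2 + 105)*(-1/37153) = (243/2)*(-1/37153) = -243/74306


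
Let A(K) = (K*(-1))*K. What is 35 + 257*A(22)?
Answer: -124353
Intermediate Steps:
A(K) = -K² (A(K) = (-K)*K = -K²)
35 + 257*A(22) = 35 + 257*(-1*22²) = 35 + 257*(-1*484) = 35 + 257*(-484) = 35 - 124388 = -124353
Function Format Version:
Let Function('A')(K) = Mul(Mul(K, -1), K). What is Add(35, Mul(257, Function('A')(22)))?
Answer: -124353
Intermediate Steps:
Function('A')(K) = Mul(-1, Pow(K, 2)) (Function('A')(K) = Mul(Mul(-1, K), K) = Mul(-1, Pow(K, 2)))
Add(35, Mul(257, Function('A')(22))) = Add(35, Mul(257, Mul(-1, Pow(22, 2)))) = Add(35, Mul(257, Mul(-1, 484))) = Add(35, Mul(257, -484)) = Add(35, -124388) = -124353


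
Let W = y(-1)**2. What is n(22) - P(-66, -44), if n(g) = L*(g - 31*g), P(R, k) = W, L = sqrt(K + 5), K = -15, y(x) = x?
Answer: -1 - 660*I*sqrt(10) ≈ -1.0 - 2087.1*I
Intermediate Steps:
L = I*sqrt(10) (L = sqrt(-15 + 5) = sqrt(-10) = I*sqrt(10) ≈ 3.1623*I)
W = 1 (W = (-1)**2 = 1)
P(R, k) = 1
n(g) = -30*I*g*sqrt(10) (n(g) = (I*sqrt(10))*(g - 31*g) = (I*sqrt(10))*(-30*g) = -30*I*g*sqrt(10))
n(22) - P(-66, -44) = -30*I*22*sqrt(10) - 1*1 = -660*I*sqrt(10) - 1 = -1 - 660*I*sqrt(10)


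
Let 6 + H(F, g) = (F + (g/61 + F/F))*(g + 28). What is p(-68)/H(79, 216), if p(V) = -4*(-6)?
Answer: 12/10189 ≈ 0.0011777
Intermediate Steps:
p(V) = 24
H(F, g) = -6 + (28 + g)*(1 + F + g/61) (H(F, g) = -6 + (F + (g/61 + F/F))*(g + 28) = -6 + (F + (g*(1/61) + 1))*(28 + g) = -6 + (F + (g/61 + 1))*(28 + g) = -6 + (F + (1 + g/61))*(28 + g) = -6 + (1 + F + g/61)*(28 + g) = -6 + (28 + g)*(1 + F + g/61))
p(-68)/H(79, 216) = 24/(22 + 28*79 + (1/61)*216² + (89/61)*216 + 79*216) = 24/(22 + 2212 + (1/61)*46656 + 19224/61 + 17064) = 24/(22 + 2212 + 46656/61 + 19224/61 + 17064) = 24/20378 = 24*(1/20378) = 12/10189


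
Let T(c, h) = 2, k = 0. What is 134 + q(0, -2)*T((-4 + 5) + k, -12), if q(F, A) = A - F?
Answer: 130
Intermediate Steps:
134 + q(0, -2)*T((-4 + 5) + k, -12) = 134 + (-2 - 1*0)*2 = 134 + (-2 + 0)*2 = 134 - 2*2 = 134 - 4 = 130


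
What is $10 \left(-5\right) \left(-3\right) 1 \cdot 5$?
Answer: $750$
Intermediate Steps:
$10 \left(-5\right) \left(-3\right) 1 \cdot 5 = 10 \cdot 15 \cdot 1 \cdot 5 = 10 \cdot 15 \cdot 5 = 150 \cdot 5 = 750$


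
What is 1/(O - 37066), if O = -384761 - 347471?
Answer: -1/769298 ≈ -1.2999e-6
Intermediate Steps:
O = -732232
1/(O - 37066) = 1/(-732232 - 37066) = 1/(-769298) = -1/769298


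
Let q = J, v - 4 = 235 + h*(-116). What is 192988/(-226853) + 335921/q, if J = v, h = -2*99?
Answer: 71726014097/5264577571 ≈ 13.624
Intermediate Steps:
h = -198
v = 23207 (v = 4 + (235 - 198*(-116)) = 4 + (235 + 22968) = 4 + 23203 = 23207)
J = 23207
q = 23207
192988/(-226853) + 335921/q = 192988/(-226853) + 335921/23207 = 192988*(-1/226853) + 335921*(1/23207) = -192988/226853 + 335921/23207 = 71726014097/5264577571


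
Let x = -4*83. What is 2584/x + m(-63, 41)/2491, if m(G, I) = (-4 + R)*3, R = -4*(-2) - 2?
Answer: -1608688/206753 ≈ -7.7807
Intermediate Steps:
R = 6 (R = 8 - 2 = 6)
x = -332
m(G, I) = 6 (m(G, I) = (-4 + 6)*3 = 2*3 = 6)
2584/x + m(-63, 41)/2491 = 2584/(-332) + 6/2491 = 2584*(-1/332) + 6*(1/2491) = -646/83 + 6/2491 = -1608688/206753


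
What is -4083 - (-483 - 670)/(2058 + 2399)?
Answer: -18196778/4457 ≈ -4082.7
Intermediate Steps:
-4083 - (-483 - 670)/(2058 + 2399) = -4083 - (-1153)/4457 = -4083 - 1*(-1153/4457) = -4083 + 1153/4457 = -18196778/4457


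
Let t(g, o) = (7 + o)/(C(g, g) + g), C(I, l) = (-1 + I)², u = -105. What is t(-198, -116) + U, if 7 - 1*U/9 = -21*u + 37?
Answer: -792591454/39403 ≈ -20115.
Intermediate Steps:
t(g, o) = (7 + o)/(g + (-1 + g)²) (t(g, o) = (7 + o)/((-1 + g)² + g) = (7 + o)/(g + (-1 + g)²))
U = -20115 (U = 63 - 9*(-21*(-105) + 37) = 63 - 9*(2205 + 37) = 63 - 9*2242 = 63 - 20178 = -20115)
t(-198, -116) + U = (7 - 116)/(-198 + (-1 - 198)²) - 20115 = -109/(-198 + (-199)²) - 20115 = -109/(-198 + 39601) - 20115 = -109/39403 - 20115 = -792591454/39403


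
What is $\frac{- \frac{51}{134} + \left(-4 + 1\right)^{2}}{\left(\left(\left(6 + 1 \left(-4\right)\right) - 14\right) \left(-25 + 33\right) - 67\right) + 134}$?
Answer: $- \frac{1155}{3886} \approx -0.29722$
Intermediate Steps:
$\frac{- \frac{51}{134} + \left(-4 + 1\right)^{2}}{\left(\left(\left(6 + 1 \left(-4\right)\right) - 14\right) \left(-25 + 33\right) - 67\right) + 134} = \frac{\left(-51\right) \frac{1}{134} + \left(-3\right)^{2}}{\left(\left(\left(6 - 4\right) - 14\right) 8 - 67\right) + 134} = \frac{- \frac{51}{134} + 9}{\left(\left(2 - 14\right) 8 - 67\right) + 134} = \frac{1155}{134 \left(\left(\left(-12\right) 8 - 67\right) + 134\right)} = \frac{1155}{134 \left(\left(-96 - 67\right) + 134\right)} = \frac{1155}{134 \left(-163 + 134\right)} = \frac{1155}{134 \left(-29\right)} = \frac{1155}{134} \left(- \frac{1}{29}\right) = - \frac{1155}{3886}$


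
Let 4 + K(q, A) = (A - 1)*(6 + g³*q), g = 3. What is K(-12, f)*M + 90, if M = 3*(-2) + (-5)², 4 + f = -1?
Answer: 36266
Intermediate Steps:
f = -5 (f = -4 - 1 = -5)
K(q, A) = -4 + (-1 + A)*(6 + 27*q) (K(q, A) = -4 + (A - 1)*(6 + 3³*q) = -4 + (-1 + A)*(6 + 27*q))
M = 19 (M = -6 + 25 = 19)
K(-12, f)*M + 90 = (-10 - 27*(-12) + 6*(-5) + 27*(-5)*(-12))*19 + 90 = (-10 + 324 - 30 + 1620)*19 + 90 = 1904*19 + 90 = 36176 + 90 = 36266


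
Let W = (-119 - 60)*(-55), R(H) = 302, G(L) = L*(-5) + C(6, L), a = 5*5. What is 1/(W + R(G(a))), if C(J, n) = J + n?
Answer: 1/10147 ≈ 9.8551e-5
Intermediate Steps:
a = 25
G(L) = 6 - 4*L (G(L) = L*(-5) + (6 + L) = -5*L + (6 + L) = 6 - 4*L)
W = 9845 (W = -179*(-55) = 9845)
1/(W + R(G(a))) = 1/(9845 + 302) = 1/10147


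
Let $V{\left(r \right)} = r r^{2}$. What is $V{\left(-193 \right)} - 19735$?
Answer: $-7208792$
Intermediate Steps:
$V{\left(r \right)} = r^{3}$
$V{\left(-193 \right)} - 19735 = \left(-193\right)^{3} - 19735 = -7189057 - 19735 = -7208792$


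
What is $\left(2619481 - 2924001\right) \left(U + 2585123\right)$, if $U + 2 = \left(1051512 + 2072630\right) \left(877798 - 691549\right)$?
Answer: $-177191329050025080$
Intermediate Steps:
$U = 581868323356$ ($U = -2 + \left(1051512 + 2072630\right) \left(877798 - 691549\right) = -2 + 3124142 \cdot 186249 = -2 + 581868323358 = 581868323356$)
$\left(2619481 - 2924001\right) \left(U + 2585123\right) = \left(2619481 - 2924001\right) \left(581868323356 + 2585123\right) = \left(-304520\right) 581870908479 = -177191329050025080$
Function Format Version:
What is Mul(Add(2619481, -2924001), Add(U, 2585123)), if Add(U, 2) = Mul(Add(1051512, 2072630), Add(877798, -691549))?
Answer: -177191329050025080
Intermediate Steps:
U = 581868323356 (U = Add(-2, Mul(Add(1051512, 2072630), Add(877798, -691549))) = Add(-2, Mul(3124142, 186249)) = Add(-2, 581868323358) = 581868323356)
Mul(Add(2619481, -2924001), Add(U, 2585123)) = Mul(Add(2619481, -2924001), Add(581868323356, 2585123)) = Mul(-304520, 581870908479) = -177191329050025080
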